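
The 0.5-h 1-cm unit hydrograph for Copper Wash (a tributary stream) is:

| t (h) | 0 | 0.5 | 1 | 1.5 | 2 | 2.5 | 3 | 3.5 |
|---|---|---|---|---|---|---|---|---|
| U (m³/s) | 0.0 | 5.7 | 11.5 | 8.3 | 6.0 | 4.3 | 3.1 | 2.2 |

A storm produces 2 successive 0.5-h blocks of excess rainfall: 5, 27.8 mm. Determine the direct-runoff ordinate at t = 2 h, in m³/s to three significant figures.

By discrete convolution, Q_j = Σ (P_i / 10 mm) · U_{j−i}.
At t = 2 h (j=4): Q = (5/10)·6.0 + (27.8/10)·8.3 = 26.1 m³/s.

Q ≈ 26.1 m³/s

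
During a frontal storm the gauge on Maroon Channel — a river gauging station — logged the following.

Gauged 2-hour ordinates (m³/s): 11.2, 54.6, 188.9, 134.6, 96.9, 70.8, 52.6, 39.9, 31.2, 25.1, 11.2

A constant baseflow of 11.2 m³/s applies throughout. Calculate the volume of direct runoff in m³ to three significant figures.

Direct-runoff ordinates (Q − Q_b): 0.0, 43.4, 177.7, 123.4, 85.7, 59.6, 41.4, 28.7, 20.0, 13.9, 0.0 m³/s.
ΣQ_DR = 593.8 m³/s.
With Δt = 2 h = 7200 s, V = ΣQ_DR · Δt = 593.8 × 7200 = 4.28 × 10^6 m³.

V ≈ 4.28 × 10^6 m³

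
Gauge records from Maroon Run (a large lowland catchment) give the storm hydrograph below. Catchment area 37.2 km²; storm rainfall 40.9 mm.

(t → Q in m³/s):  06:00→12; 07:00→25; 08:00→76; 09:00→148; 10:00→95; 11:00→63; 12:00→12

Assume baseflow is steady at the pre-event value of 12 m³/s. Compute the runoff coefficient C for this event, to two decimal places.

ΣQ_DR = 347.0 m³/s; V = ΣQ_DR·Δt = 1.249 × 10^6 m³.
Runoff depth d = V / A = 33.58 mm.
C = d / P = 33.58 / 40.9 = 0.82.

C ≈ 0.82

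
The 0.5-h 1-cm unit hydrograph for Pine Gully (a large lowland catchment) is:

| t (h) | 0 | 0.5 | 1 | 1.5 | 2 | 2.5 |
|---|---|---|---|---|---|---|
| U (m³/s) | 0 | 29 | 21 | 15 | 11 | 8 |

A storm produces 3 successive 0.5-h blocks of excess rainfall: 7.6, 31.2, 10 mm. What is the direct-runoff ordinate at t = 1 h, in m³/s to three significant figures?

Q ≈ 106 m³/s

By discrete convolution, Q_j = Σ (P_i / 10 mm) · U_{j−i}.
At t = 1 h (j=2): Q = (7.6/10)·21 + (31.2/10)·29 + (10/10)·0 = 106 m³/s.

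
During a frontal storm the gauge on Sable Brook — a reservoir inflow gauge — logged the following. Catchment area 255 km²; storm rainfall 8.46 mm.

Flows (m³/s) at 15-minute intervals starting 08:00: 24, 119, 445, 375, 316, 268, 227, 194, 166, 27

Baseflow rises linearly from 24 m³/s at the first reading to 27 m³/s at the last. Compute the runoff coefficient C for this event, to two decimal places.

ΣQ_DR = 1906 m³/s; V = ΣQ_DR·Δt = 1.715 × 10^6 m³.
Runoff depth d = V / A = 6.727 mm.
C = d / P = 6.727 / 8.46 = 0.80.

C ≈ 0.80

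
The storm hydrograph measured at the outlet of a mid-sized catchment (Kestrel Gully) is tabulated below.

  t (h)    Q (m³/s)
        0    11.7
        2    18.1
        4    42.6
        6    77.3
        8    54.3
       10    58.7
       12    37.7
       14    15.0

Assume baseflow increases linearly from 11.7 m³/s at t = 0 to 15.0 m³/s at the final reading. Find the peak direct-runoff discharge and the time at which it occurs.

Q_p = 64.19 m³/s at t = 6 h

Subtracting baseflow gives direct-runoff ordinates: 0.00, 5.93, 29.96, 64.19, 40.71, 44.64, 23.17, 0.00 m³/s.
The maximum is 64.19 m³/s, occurring at the reading for t = 6 h.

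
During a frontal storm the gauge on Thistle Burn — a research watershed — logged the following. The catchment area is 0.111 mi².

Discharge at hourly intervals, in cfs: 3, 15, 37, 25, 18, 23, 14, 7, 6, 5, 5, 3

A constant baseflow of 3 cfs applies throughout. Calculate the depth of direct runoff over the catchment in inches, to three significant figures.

d ≈ 1.75 in

Direct runoff: 0.0, 12.0, 34.0, 22.0, 15.0, 20.0, 11.0, 4.0, 3.0, 2.0, 2.0, 0.0 cfs; ΣQ_DR = 125.0 cfs.
V = ΣQ_DR · Δt = 125.0 × 3600 s = 4.500 × 10^5 ft³.
Over A = 0.111 mi², depth = V / A = 1.75 in.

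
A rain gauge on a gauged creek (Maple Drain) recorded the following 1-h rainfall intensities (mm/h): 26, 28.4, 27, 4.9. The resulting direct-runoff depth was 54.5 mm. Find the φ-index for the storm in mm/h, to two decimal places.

φ ≈ 8.97 mm/h

Only the 3 blocks with intensity above φ contribute runoff: 26, 28.4, 27 mm/h.
Σ(I−φ)·Δt = d  ⇒  (26+28.4+27 − 3φ)·1 = 54.5
φ = (81.40 − 54.5/1) / 3 = 8.97 mm/h.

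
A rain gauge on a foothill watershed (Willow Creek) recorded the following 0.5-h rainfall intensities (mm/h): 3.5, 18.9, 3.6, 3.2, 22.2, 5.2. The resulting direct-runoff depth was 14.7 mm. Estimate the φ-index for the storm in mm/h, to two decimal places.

Only the 2 blocks with intensity above φ contribute runoff: 18.9, 22.2 mm/h.
Σ(I−φ)·Δt = d  ⇒  (18.9+22.2 − 2φ)·0.5 = 14.7
φ = (41.10 − 14.7/0.5) / 2 = 5.85 mm/h.

φ ≈ 5.85 mm/h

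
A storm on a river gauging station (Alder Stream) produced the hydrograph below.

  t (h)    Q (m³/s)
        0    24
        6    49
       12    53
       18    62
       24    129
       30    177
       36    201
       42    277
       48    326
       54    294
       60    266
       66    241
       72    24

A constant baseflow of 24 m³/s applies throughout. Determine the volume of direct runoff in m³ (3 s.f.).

V ≈ 3.91 × 10^7 m³

Direct-runoff ordinates (Q − Q_b): 0.0, 25.0, 29.0, 38.0, 105.0, 153.0, 177.0, 253.0, 302.0, 270.0, 242.0, 217.0, 0.0 m³/s.
ΣQ_DR = 1811 m³/s.
With Δt = 6 h = 21600 s, V = ΣQ_DR · Δt = 1811 × 21600 = 3.91 × 10^7 m³.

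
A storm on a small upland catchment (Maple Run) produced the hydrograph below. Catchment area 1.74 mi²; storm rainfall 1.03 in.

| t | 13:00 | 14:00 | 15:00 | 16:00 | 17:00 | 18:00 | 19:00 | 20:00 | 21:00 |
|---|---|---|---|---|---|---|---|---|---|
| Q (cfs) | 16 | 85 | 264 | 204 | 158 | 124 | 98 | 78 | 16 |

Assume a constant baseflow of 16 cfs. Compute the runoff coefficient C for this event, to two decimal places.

C ≈ 0.78

ΣQ_DR = 899.0 cfs; V = ΣQ_DR·Δt = 3.236 × 10^6 ft³.
Runoff depth d = V / A = 0.8006 in.
C = d / P = 0.8006 / 1.03 = 0.78.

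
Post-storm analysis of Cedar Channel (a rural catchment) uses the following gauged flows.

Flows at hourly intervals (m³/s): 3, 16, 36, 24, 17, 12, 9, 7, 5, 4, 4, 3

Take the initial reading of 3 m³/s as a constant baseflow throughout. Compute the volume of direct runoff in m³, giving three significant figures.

Direct-runoff ordinates (Q − Q_b): 0.0, 13.0, 33.0, 21.0, 14.0, 9.0, 6.0, 4.0, 2.0, 1.0, 1.0, 0.0 m³/s.
ΣQ_DR = 104.0 m³/s.
With Δt = 1 h = 3600 s, V = ΣQ_DR · Δt = 104.0 × 3600 = 3.74 × 10^5 m³.

V ≈ 3.74 × 10^5 m³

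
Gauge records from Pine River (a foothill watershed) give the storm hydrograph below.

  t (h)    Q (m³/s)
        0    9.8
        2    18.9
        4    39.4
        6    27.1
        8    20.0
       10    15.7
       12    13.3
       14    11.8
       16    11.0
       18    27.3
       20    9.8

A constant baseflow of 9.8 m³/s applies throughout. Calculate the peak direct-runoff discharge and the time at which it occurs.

Subtracting baseflow gives direct-runoff ordinates: 0.0, 9.1, 29.6, 17.3, 10.2, 5.9, 3.5, 2.0, 1.2, 17.5, 0.0 m³/s.
The maximum is 29.6 m³/s, occurring at the reading for t = 4 h.

Q_p = 29.6 m³/s at t = 4 h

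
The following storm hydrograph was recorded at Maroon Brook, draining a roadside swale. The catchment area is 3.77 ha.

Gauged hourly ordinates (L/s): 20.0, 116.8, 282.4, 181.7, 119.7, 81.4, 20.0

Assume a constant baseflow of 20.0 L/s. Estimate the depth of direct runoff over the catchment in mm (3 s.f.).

d ≈ 65.1 mm

Direct runoff: 0.0, 96.8, 262.4, 161.7, 99.7, 61.4, 0.0 L/s; ΣQ_DR = 682.0 L/s.
V = ΣQ_DR · Δt = 682.0 × 3600 s = 2.455 × 10^6 L.
Over A = 3.77 ha, depth = V / A = 65.1 mm.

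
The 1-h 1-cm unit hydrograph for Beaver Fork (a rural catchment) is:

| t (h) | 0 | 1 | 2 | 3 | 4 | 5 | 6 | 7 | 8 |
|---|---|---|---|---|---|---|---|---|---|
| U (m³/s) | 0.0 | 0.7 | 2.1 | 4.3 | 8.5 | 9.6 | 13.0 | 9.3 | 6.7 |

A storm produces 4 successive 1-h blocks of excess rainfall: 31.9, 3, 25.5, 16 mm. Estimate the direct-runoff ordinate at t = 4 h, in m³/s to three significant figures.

By discrete convolution, Q_j = Σ (P_i / 10 mm) · U_{j−i}.
At t = 4 h (j=4): Q = (31.9/10)·8.5 + (3/10)·4.3 + (25.5/10)·2.1 + (16/10)·0.7 = 34.9 m³/s.

Q ≈ 34.9 m³/s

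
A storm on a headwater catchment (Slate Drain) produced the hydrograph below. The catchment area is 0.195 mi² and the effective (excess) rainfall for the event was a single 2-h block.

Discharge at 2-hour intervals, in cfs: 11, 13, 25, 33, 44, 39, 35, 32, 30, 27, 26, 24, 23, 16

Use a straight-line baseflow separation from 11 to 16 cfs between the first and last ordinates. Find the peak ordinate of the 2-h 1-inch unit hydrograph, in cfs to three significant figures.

U_p ≈ 10.5 cfs

Direct runoff: 0.00, 1.62, 13.23, 20.85, 31.46, 26.08, 21.69, 18.31, 15.92, 12.54, 11.15, 8.77, 7.38, 0.00 cfs; ΣQ_DR = 189.0 cfs, peak = 31.46 cfs.
Runoff depth d = ΣQ_DR·Δt / A = 189.0 × 7200 / (0.195 mi²) = 3.004 in.
The 1-inch UH is the DRH scaled by (1 in)/d, so U_p = 31.46 × 1/3.004 = 10.5 cfs.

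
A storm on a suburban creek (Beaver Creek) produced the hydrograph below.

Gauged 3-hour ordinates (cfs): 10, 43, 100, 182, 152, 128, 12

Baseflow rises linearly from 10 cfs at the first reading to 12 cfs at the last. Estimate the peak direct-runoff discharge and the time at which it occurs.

Q_p = 171.00 cfs at t = 9 h

Subtracting baseflow gives direct-runoff ordinates: 0.00, 32.67, 89.33, 171.00, 140.67, 116.33, 0.00 cfs.
The maximum is 171.00 cfs, occurring at the reading for t = 9 h.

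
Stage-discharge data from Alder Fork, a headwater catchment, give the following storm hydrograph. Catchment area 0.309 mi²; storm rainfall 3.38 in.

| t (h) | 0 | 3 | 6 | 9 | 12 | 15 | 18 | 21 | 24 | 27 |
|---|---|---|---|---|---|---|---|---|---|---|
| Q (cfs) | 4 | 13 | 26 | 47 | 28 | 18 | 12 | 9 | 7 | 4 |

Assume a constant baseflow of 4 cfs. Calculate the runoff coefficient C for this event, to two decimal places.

ΣQ_DR = 128.0 cfs; V = ΣQ_DR·Δt = 1.382 × 10^6 ft³.
Runoff depth d = V / A = 1.926 in.
C = d / P = 1.926 / 3.38 = 0.57.

C ≈ 0.57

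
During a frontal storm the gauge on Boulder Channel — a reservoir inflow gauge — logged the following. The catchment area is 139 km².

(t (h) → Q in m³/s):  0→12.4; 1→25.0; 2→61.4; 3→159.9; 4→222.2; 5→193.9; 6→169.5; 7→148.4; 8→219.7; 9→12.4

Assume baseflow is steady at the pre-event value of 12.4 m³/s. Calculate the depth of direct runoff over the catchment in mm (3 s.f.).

d ≈ 28.5 mm

Direct runoff: 0.0, 12.6, 49.0, 147.5, 209.8, 181.5, 157.1, 136.0, 207.3, 0.0 m³/s; ΣQ_DR = 1101 m³/s.
V = ΣQ_DR · Δt = 1101 × 3600 s = 3.963 × 10^6 m³.
Over A = 139 km², depth = V / A = 28.5 mm.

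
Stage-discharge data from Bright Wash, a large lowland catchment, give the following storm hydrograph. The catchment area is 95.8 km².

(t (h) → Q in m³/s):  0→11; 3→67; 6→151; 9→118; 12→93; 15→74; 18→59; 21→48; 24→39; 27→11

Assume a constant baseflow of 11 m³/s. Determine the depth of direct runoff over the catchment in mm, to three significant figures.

Direct runoff: 0.0, 56.0, 140.0, 107.0, 82.0, 63.0, 48.0, 37.0, 28.0, 0.0 m³/s; ΣQ_DR = 561.0 m³/s.
V = ΣQ_DR · Δt = 561.0 × 10800 s = 6.059 × 10^6 m³.
Over A = 95.8 km², depth = V / A = 63.2 mm.

d ≈ 63.2 mm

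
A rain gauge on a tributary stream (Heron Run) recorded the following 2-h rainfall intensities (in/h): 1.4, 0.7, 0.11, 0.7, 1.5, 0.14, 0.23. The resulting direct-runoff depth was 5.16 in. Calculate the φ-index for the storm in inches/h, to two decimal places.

Only the 4 blocks with intensity above φ contribute runoff: 1.4, 0.7, 0.7, 1.5 in/h.
Σ(I−φ)·Δt = d  ⇒  (1.4+0.7+0.7+1.5 − 4φ)·2 = 5.16
φ = (4.300 − 5.16/2) / 4 = 0.43 in/h.

φ ≈ 0.43 in/h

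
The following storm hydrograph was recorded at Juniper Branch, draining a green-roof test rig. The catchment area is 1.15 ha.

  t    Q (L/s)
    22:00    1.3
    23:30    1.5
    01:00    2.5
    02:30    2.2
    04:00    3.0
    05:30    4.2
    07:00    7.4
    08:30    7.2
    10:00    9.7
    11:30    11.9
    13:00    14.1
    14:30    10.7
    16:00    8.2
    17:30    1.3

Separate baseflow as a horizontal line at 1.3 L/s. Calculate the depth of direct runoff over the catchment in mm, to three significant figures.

Direct runoff: 0.0, 0.2, 1.2, 0.9, 1.7, 2.9, 6.1, 5.9, 8.4, 10.6, 12.8, 9.4, 6.9, 0.0 L/s; ΣQ_DR = 67.00 L/s.
V = ΣQ_DR · Δt = 67.00 × 5400 s = 3.618 × 10^5 L.
Over A = 1.15 ha, depth = V / A = 31.5 mm.

d ≈ 31.5 mm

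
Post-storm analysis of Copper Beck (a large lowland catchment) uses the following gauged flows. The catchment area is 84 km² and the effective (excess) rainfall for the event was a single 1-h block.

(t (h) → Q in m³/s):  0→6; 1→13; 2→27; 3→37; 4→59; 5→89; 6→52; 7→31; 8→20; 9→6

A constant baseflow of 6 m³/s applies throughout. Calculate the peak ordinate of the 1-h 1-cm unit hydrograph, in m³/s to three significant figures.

Direct runoff: 0.0, 7.0, 21.0, 31.0, 53.0, 83.0, 46.0, 25.0, 14.0, 0.0 m³/s; ΣQ_DR = 280.0 m³/s, peak = 83.0 m³/s.
Runoff depth d = ΣQ_DR·Δt / A = 280.0 × 3600 / (84 km²) = 12.00 mm.
The 1-cm UH is the DRH scaled by (10 mm)/d, so U_p = 83.0 × 10/12.00 = 69.2 m³/s.

U_p ≈ 69.2 m³/s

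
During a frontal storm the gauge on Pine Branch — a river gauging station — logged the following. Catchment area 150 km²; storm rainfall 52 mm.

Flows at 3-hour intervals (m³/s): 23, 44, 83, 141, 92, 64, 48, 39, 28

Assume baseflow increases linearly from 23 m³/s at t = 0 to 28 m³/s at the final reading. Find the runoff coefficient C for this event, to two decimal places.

ΣQ_DR = 332.5 m³/s; V = ΣQ_DR·Δt = 3.591 × 10^6 m³.
Runoff depth d = V / A = 23.94 mm.
C = d / P = 23.94 / 52 = 0.46.

C ≈ 0.46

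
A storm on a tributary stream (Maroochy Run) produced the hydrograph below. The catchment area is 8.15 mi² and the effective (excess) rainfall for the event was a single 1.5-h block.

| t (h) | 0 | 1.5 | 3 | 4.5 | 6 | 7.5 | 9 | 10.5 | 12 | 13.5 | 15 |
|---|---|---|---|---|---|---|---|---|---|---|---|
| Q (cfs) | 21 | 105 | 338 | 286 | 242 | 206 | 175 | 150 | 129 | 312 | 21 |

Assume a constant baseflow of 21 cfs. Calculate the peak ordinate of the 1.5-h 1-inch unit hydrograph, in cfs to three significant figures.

Direct runoff: 0.0, 84.0, 317.0, 265.0, 221.0, 185.0, 154.0, 129.0, 108.0, 291.0, 0.0 cfs; ΣQ_DR = 1754 cfs, peak = 317.0 cfs.
Runoff depth d = ΣQ_DR·Δt / A = 1754 × 5400 / (8.15 mi²) = 0.5002 in.
The 1-inch UH is the DRH scaled by (1 in)/d, so U_p = 317.0 × 1/0.5002 = 634 cfs.

U_p ≈ 634 cfs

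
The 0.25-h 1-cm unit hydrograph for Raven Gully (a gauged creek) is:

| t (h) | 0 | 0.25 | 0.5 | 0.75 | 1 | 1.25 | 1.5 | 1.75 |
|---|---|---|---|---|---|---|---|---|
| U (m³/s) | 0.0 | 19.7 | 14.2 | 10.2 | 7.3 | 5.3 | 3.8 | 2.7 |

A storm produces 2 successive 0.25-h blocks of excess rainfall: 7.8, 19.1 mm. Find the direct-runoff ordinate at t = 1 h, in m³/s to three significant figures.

By discrete convolution, Q_j = Σ (P_i / 10 mm) · U_{j−i}.
At t = 1 h (j=4): Q = (7.8/10)·7.3 + (19.1/10)·10.2 = 25.2 m³/s.

Q ≈ 25.2 m³/s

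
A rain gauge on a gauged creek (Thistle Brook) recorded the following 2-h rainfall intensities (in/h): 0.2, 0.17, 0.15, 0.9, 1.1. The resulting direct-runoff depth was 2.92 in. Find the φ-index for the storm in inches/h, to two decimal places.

Only the 2 blocks with intensity above φ contribute runoff: 0.9, 1.1 in/h.
Σ(I−φ)·Δt = d  ⇒  (0.9+1.1 − 2φ)·2 = 2.92
φ = (2.000 − 2.92/2) / 2 = 0.27 in/h.

φ ≈ 0.27 in/h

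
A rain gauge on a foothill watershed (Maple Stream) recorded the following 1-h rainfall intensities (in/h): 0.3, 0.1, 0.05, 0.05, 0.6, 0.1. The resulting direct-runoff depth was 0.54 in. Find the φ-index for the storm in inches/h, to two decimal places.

Only the 2 blocks with intensity above φ contribute runoff: 0.3, 0.6 in/h.
Σ(I−φ)·Δt = d  ⇒  (0.3+0.6 − 2φ)·1 = 0.54
φ = (0.9000 − 0.54/1) / 2 = 0.18 in/h.

φ ≈ 0.18 in/h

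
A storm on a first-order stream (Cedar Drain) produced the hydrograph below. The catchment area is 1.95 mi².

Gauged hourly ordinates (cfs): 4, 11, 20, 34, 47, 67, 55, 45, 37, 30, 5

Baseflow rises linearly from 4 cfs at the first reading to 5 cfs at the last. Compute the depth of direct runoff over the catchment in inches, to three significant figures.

Direct runoff: 0.00, 6.90, 15.80, 29.70, 42.60, 62.50, 50.40, 40.30, 32.20, 25.10, 0.00 cfs; ΣQ_DR = 305.5 cfs.
V = ΣQ_DR · Δt = 305.5 × 3600 s = 1.100 × 10^6 ft³.
Over A = 1.95 mi², depth = V / A = 0.243 in.

d ≈ 0.243 in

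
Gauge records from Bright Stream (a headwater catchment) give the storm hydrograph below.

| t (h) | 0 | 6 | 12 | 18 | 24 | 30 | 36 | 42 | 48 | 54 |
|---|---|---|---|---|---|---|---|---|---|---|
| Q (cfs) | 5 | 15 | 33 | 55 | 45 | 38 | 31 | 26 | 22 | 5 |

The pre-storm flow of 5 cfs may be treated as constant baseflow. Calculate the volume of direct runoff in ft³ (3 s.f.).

V ≈ 4.86 × 10^6 ft³

Direct-runoff ordinates (Q − Q_b): 0.0, 10.0, 28.0, 50.0, 40.0, 33.0, 26.0, 21.0, 17.0, 0.0 cfs.
ΣQ_DR = 225.0 cfs.
With Δt = 6 h = 21600 s, V = ΣQ_DR · Δt = 225.0 × 21600 = 4.86 × 10^6 ft³.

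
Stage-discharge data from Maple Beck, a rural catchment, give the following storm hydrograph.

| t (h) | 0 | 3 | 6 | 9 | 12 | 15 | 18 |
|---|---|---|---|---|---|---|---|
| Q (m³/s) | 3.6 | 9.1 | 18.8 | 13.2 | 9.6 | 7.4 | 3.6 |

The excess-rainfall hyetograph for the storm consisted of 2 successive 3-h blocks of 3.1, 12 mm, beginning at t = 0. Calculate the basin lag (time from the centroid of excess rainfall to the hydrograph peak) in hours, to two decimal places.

t_L ≈ 2.12 h

Centroid of excess rainfall: t_c = Σ P_i·t̄_i / ΣP_i = 3.8841 h (block centres at 1.5, 4.5 h).
Hydrograph peak occurs at t = 6 h, so basin lag t_L = 6 − 3.8841 = 2.12 h.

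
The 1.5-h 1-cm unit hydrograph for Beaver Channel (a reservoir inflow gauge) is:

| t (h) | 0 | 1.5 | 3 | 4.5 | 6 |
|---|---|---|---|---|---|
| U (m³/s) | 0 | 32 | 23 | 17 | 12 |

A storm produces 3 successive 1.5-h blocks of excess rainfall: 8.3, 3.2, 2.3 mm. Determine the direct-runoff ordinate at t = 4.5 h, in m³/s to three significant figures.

Q ≈ 28.8 m³/s

By discrete convolution, Q_j = Σ (P_i / 10 mm) · U_{j−i}.
At t = 4.5 h (j=3): Q = (8.3/10)·17 + (3.2/10)·23 + (2.3/10)·32 = 28.8 m³/s.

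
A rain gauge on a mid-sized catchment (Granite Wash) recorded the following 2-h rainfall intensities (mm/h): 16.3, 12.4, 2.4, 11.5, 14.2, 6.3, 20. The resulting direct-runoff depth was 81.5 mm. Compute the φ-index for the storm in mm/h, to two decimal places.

Only the 5 blocks with intensity above φ contribute runoff: 16.3, 12.4, 11.5, 14.2, 20 mm/h.
Σ(I−φ)·Δt = d  ⇒  (16.3+12.4+11.5+14.2+20 − 5φ)·2 = 81.5
φ = (74.40 − 81.5/2) / 5 = 6.73 mm/h.

φ ≈ 6.73 mm/h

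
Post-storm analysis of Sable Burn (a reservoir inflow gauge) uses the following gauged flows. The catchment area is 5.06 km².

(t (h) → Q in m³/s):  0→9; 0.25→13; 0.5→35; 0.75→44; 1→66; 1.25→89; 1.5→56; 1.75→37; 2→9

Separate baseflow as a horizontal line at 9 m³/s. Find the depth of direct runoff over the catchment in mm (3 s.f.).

d ≈ 49.3 mm

Direct runoff: 0.0, 4.0, 26.0, 35.0, 57.0, 80.0, 47.0, 28.0, 0.0 m³/s; ΣQ_DR = 277.0 m³/s.
V = ΣQ_DR · Δt = 277.0 × 900 s = 2.493 × 10^5 m³.
Over A = 5.06 km², depth = V / A = 49.3 mm.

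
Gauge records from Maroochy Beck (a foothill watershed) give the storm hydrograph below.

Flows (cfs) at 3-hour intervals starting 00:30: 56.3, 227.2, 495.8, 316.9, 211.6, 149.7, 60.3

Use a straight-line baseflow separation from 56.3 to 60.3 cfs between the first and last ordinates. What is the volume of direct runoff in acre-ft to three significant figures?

Direct-runoff ordinates (Q − Q_b): 0.00, 170.23, 438.17, 258.60, 152.63, 90.07, 0.00 cfs.
ΣQ_DR = 1110 cfs.
With Δt = 3 h = 10800 s, V = ΣQ_DR · Δt = 1110 × 10800 = 1.20 × 10^7 ft³ = 275 acre-ft.

V ≈ 275 acre-ft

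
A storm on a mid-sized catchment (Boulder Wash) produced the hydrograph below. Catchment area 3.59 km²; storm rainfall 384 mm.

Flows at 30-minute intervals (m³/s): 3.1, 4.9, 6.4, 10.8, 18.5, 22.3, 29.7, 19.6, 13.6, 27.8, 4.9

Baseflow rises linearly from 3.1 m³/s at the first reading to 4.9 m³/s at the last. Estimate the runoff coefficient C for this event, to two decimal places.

C ≈ 0.15

ΣQ_DR = 117.6 m³/s; V = ΣQ_DR·Δt = 2.117 × 10^5 m³.
Runoff depth d = V / A = 58.96 mm.
C = d / P = 58.96 / 384 = 0.15.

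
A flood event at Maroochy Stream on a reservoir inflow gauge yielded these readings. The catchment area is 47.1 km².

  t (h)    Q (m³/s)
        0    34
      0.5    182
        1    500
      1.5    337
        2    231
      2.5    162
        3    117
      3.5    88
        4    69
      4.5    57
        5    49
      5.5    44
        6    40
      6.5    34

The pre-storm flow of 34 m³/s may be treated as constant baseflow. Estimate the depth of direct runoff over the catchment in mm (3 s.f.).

d ≈ 56.1 mm

Direct runoff: 0.0, 148.0, 466.0, 303.0, 197.0, 128.0, 83.0, 54.0, 35.0, 23.0, 15.0, 10.0, 6.0, 0.0 m³/s; ΣQ_DR = 1468 m³/s.
V = ΣQ_DR · Δt = 1468 × 1800 s = 2.642 × 10^6 m³.
Over A = 47.1 km², depth = V / A = 56.1 mm.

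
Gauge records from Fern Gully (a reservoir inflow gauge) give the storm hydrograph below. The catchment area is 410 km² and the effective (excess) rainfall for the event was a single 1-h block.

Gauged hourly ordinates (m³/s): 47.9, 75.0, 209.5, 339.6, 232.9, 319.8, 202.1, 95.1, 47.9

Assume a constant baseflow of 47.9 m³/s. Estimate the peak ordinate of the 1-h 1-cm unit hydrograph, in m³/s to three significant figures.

Direct runoff: 0.0, 27.1, 161.6, 291.7, 185.0, 271.9, 154.2, 47.2, 0.0 m³/s; ΣQ_DR = 1139 m³/s, peak = 291.7 m³/s.
Runoff depth d = ΣQ_DR·Δt / A = 1139 × 3600 / (410 km²) = 9.998 mm.
The 1-cm UH is the DRH scaled by (10 mm)/d, so U_p = 291.7 × 10/9.998 = 292 m³/s.

U_p ≈ 292 m³/s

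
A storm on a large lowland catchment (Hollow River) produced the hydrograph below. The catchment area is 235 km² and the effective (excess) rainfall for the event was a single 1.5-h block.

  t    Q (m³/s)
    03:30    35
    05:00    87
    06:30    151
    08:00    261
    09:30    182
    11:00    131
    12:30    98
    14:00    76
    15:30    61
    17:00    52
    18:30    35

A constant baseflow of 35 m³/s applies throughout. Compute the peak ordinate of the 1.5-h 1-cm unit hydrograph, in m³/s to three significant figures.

Direct runoff: 0.0, 52.0, 116.0, 226.0, 147.0, 96.0, 63.0, 41.0, 26.0, 17.0, 0.0 m³/s; ΣQ_DR = 784.0 m³/s, peak = 226.0 m³/s.
Runoff depth d = ΣQ_DR·Δt / A = 784.0 × 5400 / (235 km²) = 18.02 mm.
The 1-cm UH is the DRH scaled by (10 mm)/d, so U_p = 226.0 × 10/18.02 = 125 m³/s.

U_p ≈ 125 m³/s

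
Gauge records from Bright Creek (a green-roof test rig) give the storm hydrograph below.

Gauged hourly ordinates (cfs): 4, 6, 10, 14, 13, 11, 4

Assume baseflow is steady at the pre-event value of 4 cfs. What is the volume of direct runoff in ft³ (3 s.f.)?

Direct-runoff ordinates (Q − Q_b): 0.0, 2.0, 6.0, 10.0, 9.0, 7.0, 0.0 cfs.
ΣQ_DR = 34.00 cfs.
With Δt = 1 h = 3600 s, V = ΣQ_DR · Δt = 34.00 × 3600 = 1.22 × 10^5 ft³.

V ≈ 1.22 × 10^5 ft³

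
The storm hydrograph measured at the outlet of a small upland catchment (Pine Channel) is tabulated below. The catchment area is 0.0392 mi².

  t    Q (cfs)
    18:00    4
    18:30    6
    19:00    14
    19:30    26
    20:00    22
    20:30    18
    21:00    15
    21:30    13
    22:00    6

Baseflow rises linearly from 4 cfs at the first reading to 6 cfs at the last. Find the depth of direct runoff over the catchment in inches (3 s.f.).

d ≈ 1.56 in

Direct runoff: 0.00, 1.75, 9.50, 21.25, 17.00, 12.75, 9.50, 7.25, 0.00 cfs; ΣQ_DR = 79.00 cfs.
V = ΣQ_DR · Δt = 79.00 × 1800 s = 1.422 × 10^5 ft³.
Over A = 0.0392 mi², depth = V / A = 1.56 in.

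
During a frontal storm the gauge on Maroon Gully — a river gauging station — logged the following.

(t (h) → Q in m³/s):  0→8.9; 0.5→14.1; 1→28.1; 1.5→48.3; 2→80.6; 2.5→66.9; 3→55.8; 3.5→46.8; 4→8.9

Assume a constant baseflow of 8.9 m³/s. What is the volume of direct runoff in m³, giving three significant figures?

V ≈ 5.01 × 10^5 m³

Direct-runoff ordinates (Q − Q_b): 0.0, 5.2, 19.2, 39.4, 71.7, 58.0, 46.9, 37.9, 0.0 m³/s.
ΣQ_DR = 278.3 m³/s.
With Δt = 0.5 h = 1800 s, V = ΣQ_DR · Δt = 278.3 × 1800 = 5.01 × 10^5 m³.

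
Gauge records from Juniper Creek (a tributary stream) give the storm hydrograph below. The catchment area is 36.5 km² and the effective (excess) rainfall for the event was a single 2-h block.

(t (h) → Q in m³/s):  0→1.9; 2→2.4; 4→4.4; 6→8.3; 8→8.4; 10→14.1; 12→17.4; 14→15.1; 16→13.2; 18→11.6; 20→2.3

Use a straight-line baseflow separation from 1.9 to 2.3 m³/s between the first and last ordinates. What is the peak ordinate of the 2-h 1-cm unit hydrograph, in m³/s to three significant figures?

Direct runoff: 0.00, 0.46, 2.42, 6.28, 6.34, 12.00, 15.26, 12.92, 10.98, 9.34, 0.00 m³/s; ΣQ_DR = 76.00 m³/s, peak = 15.26 m³/s.
Runoff depth d = ΣQ_DR·Δt / A = 76.00 × 7200 / (36.5 km²) = 14.99 mm.
The 1-cm UH is the DRH scaled by (10 mm)/d, so U_p = 15.26 × 10/14.99 = 10.2 m³/s.

U_p ≈ 10.2 m³/s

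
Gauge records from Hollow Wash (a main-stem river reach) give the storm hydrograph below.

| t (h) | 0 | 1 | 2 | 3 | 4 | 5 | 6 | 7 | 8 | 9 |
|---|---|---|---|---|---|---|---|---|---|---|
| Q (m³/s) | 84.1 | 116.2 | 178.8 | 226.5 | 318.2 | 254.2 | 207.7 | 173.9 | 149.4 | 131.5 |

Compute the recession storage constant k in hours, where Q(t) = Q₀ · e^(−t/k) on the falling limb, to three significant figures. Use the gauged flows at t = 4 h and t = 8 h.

k ≈ 5.29 h

On the falling limb, Q drops from 318.2 to 149.4 m³/s between t = 4 h and t = 8 h (Δt = 4 h).
k = −Δt / ln(Q₂/Q₁) = −4 / ln(149.4/318.2) = 5.29 h.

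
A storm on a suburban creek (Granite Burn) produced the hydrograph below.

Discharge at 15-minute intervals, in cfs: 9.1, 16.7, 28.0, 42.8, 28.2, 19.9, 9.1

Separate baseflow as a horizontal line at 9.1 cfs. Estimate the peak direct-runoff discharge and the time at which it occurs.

Subtracting baseflow gives direct-runoff ordinates: 0.0, 7.6, 18.9, 33.7, 19.1, 10.8, 0.0 cfs.
The maximum is 33.7 cfs, occurring at the reading for t = 0.75 h.

Q_p = 33.7 cfs at t = 0.75 h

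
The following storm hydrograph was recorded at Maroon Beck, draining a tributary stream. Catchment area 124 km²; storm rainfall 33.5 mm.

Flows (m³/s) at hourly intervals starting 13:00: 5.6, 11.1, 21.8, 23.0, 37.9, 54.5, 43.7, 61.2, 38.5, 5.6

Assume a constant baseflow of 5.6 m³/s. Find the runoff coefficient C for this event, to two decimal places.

ΣQ_DR = 246.9 m³/s; V = ΣQ_DR·Δt = 8.888 × 10^5 m³.
Runoff depth d = V / A = 7.168 mm.
C = d / P = 7.168 / 33.5 = 0.21.

C ≈ 0.21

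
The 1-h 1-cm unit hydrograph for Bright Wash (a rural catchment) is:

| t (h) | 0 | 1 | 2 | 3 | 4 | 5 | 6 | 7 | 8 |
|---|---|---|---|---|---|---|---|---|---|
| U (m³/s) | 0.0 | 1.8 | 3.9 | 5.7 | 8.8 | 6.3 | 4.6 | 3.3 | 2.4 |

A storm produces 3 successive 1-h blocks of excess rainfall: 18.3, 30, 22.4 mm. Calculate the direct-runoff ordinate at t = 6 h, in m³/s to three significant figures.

By discrete convolution, Q_j = Σ (P_i / 10 mm) · U_{j−i}.
At t = 6 h (j=6): Q = (18.3/10)·4.6 + (30/10)·6.3 + (22.4/10)·8.8 = 47.0 m³/s.

Q ≈ 47.0 m³/s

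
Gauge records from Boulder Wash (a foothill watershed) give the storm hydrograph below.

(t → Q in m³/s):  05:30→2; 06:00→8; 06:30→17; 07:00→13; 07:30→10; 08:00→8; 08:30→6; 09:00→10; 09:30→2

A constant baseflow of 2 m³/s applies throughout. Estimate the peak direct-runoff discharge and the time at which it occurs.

Q_p = 15.0 m³/s at t = 06:30

Subtracting baseflow gives direct-runoff ordinates: 0.0, 6.0, 15.0, 11.0, 8.0, 6.0, 4.0, 8.0, 0.0 m³/s.
The maximum is 15.0 m³/s, occurring at the reading for t = 06:30.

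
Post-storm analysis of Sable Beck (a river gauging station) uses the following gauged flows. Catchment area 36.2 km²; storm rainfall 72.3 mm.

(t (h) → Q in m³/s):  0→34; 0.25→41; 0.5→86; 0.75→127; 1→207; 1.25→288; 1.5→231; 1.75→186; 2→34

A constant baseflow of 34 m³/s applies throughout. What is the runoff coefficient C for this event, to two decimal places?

ΣQ_DR = 928.0 m³/s; V = ΣQ_DR·Δt = 8.352 × 10^5 m³.
Runoff depth d = V / A = 23.07 mm.
C = d / P = 23.07 / 72.3 = 0.32.

C ≈ 0.32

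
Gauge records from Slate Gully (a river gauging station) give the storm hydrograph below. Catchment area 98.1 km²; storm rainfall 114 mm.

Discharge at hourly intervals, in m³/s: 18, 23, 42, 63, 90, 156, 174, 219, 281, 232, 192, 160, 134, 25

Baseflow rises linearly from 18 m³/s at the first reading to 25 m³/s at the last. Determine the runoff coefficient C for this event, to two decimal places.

ΣQ_DR = 1508 m³/s; V = ΣQ_DR·Δt = 5.429 × 10^6 m³.
Runoff depth d = V / A = 55.34 mm.
C = d / P = 55.34 / 114 = 0.49.

C ≈ 0.49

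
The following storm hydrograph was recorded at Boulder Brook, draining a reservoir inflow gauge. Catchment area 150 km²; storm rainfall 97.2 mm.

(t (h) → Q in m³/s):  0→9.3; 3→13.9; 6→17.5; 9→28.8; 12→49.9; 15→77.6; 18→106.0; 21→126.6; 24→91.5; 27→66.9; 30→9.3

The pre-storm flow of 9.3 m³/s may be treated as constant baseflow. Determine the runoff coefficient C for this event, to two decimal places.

ΣQ_DR = 495.0 m³/s; V = ΣQ_DR·Δt = 5.346 × 10^6 m³.
Runoff depth d = V / A = 35.64 mm.
C = d / P = 35.64 / 97.2 = 0.37.

C ≈ 0.37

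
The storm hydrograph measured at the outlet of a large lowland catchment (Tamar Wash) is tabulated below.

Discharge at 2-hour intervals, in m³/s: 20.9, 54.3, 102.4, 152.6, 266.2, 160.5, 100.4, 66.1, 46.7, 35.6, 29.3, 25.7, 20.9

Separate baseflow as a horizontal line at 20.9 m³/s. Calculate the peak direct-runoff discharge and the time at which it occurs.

Subtracting baseflow gives direct-runoff ordinates: 0.0, 33.4, 81.5, 131.7, 245.3, 139.6, 79.5, 45.2, 25.8, 14.7, 8.4, 4.8, 0.0 m³/s.
The maximum is 245.3 m³/s, occurring at the reading for t = 8 h.

Q_p = 245.3 m³/s at t = 8 h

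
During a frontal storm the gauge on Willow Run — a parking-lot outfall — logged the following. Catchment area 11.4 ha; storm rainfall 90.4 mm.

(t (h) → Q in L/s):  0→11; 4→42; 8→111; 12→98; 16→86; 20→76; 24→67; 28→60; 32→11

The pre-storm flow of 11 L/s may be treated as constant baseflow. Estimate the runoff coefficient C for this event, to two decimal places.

ΣQ_DR = 463.0 L/s; V = ΣQ_DR·Δt = 6.667 × 10^6 L.
Runoff depth d = V / A = 58.48 mm.
C = d / P = 58.48 / 90.4 = 0.65.

C ≈ 0.65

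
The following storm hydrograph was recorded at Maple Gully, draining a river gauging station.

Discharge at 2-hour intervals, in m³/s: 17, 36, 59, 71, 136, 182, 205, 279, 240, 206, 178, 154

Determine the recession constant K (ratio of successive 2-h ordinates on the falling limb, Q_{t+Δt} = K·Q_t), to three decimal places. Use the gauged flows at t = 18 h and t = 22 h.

K ≈ 0.865

Using the recession-limb readings at t = 18 h and t = 22 h: Q falls from 206 to 154 m³/s over 2 intervals.
K = (Q₂/Q₁)^(1/2) = (154/206)^(1/2) = 0.865.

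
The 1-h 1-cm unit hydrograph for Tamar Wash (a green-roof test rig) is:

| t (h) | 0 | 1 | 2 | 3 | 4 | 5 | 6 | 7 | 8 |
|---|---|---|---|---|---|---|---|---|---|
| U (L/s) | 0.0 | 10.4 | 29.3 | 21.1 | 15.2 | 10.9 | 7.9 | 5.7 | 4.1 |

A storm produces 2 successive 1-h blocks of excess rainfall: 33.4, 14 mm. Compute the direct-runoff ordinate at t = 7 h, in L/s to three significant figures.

By discrete convolution, Q_j = Σ (P_i / 10 mm) · U_{j−i}.
At t = 7 h (j=7): Q = (33.4/10)·5.7 + (14/10)·7.9 = 30.1 L/s.

Q ≈ 30.1 L/s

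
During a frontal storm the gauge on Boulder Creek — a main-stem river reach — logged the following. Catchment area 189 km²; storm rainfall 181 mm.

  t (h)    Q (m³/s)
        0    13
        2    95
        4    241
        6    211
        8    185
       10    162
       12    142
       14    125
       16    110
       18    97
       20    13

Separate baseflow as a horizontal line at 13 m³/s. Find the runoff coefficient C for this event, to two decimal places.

C ≈ 0.26

ΣQ_DR = 1251 m³/s; V = ΣQ_DR·Δt = 9.007 × 10^6 m³.
Runoff depth d = V / A = 47.66 mm.
C = d / P = 47.66 / 181 = 0.26.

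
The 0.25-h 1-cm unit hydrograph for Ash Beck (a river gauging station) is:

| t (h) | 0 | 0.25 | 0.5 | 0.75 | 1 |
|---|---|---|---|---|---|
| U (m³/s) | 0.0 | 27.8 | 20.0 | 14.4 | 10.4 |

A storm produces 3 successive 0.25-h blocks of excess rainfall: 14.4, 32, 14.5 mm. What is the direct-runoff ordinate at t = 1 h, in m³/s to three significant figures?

Q ≈ 90.1 m³/s

By discrete convolution, Q_j = Σ (P_i / 10 mm) · U_{j−i}.
At t = 1 h (j=4): Q = (14.4/10)·10.4 + (32/10)·14.4 + (14.5/10)·20.0 = 90.1 m³/s.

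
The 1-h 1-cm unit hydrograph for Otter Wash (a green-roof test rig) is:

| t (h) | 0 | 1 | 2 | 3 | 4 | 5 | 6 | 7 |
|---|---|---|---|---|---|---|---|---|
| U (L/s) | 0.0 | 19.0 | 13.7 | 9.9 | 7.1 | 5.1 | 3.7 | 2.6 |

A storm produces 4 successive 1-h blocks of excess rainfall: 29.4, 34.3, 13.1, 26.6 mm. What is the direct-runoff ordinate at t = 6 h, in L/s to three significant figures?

By discrete convolution, Q_j = Σ (P_i / 10 mm) · U_{j−i}.
At t = 6 h (j=6): Q = (29.4/10)·3.7 + (34.3/10)·5.1 + (13.1/10)·7.1 + (26.6/10)·9.9 = 64.0 L/s.

Q ≈ 64.0 L/s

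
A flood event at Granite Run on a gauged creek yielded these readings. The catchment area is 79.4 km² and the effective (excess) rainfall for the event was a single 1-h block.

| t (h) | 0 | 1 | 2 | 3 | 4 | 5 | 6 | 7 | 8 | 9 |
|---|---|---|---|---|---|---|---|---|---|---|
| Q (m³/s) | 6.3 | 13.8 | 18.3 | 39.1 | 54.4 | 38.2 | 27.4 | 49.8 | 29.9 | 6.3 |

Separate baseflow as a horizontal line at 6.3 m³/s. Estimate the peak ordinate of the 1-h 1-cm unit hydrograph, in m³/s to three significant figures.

Direct runoff: 0.0, 7.5, 12.0, 32.8, 48.1, 31.9, 21.1, 43.5, 23.6, 0.0 m³/s; ΣQ_DR = 220.5 m³/s, peak = 48.1 m³/s.
Runoff depth d = ΣQ_DR·Δt / A = 220.5 × 3600 / (79.4 km²) = 9.997 mm.
The 1-cm UH is the DRH scaled by (10 mm)/d, so U_p = 48.1 × 10/9.997 = 48.1 m³/s.

U_p ≈ 48.1 m³/s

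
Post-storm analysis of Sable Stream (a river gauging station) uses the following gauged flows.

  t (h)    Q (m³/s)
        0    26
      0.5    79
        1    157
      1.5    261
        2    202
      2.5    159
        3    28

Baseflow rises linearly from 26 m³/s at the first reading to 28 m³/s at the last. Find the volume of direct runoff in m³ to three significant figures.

V ≈ 1.30 × 10^6 m³

Direct-runoff ordinates (Q − Q_b): 0.00, 52.67, 130.33, 234.00, 174.67, 131.33, 0.00 m³/s.
ΣQ_DR = 723.0 m³/s.
With Δt = 0.5 h = 1800 s, V = ΣQ_DR · Δt = 723.0 × 1800 = 1.30 × 10^6 m³.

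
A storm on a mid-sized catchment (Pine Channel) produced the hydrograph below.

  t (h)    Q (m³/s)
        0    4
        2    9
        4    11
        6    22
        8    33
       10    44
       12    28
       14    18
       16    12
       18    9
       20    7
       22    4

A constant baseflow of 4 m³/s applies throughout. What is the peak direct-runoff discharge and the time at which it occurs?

Subtracting baseflow gives direct-runoff ordinates: 0.0, 5.0, 7.0, 18.0, 29.0, 40.0, 24.0, 14.0, 8.0, 5.0, 3.0, 0.0 m³/s.
The maximum is 40.0 m³/s, occurring at the reading for t = 10 h.

Q_p = 40.0 m³/s at t = 10 h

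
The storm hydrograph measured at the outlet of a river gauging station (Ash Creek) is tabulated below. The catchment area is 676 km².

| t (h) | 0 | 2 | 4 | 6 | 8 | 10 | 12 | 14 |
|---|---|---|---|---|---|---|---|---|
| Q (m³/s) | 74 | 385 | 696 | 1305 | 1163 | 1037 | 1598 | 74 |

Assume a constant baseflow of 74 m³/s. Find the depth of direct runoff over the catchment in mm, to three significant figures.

d ≈ 61.1 mm

Direct runoff: 0.0, 311.0, 622.0, 1231.0, 1089.0, 963.0, 1524.0, 0.0 m³/s; ΣQ_DR = 5740 m³/s.
V = ΣQ_DR · Δt = 5740 × 7200 s = 4.133 × 10^7 m³.
Over A = 676 km², depth = V / A = 61.1 mm.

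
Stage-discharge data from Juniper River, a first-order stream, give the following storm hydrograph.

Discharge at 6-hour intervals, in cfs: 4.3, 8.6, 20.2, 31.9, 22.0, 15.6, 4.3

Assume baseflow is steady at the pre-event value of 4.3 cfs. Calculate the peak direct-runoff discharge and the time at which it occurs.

Q_p = 27.6 cfs at t = 18 h

Subtracting baseflow gives direct-runoff ordinates: 0.0, 4.3, 15.9, 27.6, 17.7, 11.3, 0.0 cfs.
The maximum is 27.6 cfs, occurring at the reading for t = 18 h.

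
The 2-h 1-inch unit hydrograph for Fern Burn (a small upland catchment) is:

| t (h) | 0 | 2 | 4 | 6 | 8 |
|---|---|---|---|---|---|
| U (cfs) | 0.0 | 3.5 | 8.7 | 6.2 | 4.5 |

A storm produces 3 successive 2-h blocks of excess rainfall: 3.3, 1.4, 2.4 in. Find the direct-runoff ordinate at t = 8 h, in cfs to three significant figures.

By discrete convolution, Q_j = Σ (P_i / 1 in) · U_{j−i}.
At t = 8 h (j=4): Q = (3.3/1)·4.5 + (1.4/1)·6.2 + (2.4/1)·8.7 = 44.4 cfs.

Q ≈ 44.4 cfs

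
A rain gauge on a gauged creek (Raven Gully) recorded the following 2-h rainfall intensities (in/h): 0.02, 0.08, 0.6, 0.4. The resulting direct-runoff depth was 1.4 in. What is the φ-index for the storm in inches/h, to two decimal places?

φ ≈ 0.15 in/h

Only the 2 blocks with intensity above φ contribute runoff: 0.6, 0.4 in/h.
Σ(I−φ)·Δt = d  ⇒  (0.6+0.4 − 2φ)·2 = 1.4
φ = (1.000 − 1.4/2) / 2 = 0.15 in/h.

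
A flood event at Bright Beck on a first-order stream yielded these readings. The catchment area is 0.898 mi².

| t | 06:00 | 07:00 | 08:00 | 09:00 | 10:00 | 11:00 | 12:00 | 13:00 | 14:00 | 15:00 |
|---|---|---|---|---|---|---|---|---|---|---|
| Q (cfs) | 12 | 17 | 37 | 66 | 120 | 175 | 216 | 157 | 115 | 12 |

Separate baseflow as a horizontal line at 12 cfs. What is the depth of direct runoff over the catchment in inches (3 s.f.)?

Direct runoff: 0.0, 5.0, 25.0, 54.0, 108.0, 163.0, 204.0, 145.0, 103.0, 0.0 cfs; ΣQ_DR = 807.0 cfs.
V = ΣQ_DR · Δt = 807.0 × 3600 s = 2.905 × 10^6 ft³.
Over A = 0.898 mi², depth = V / A = 1.39 in.

d ≈ 1.39 in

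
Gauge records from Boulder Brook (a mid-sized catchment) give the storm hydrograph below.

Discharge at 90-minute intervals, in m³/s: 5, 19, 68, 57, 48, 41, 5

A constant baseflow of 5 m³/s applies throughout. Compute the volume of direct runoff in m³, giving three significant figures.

Direct-runoff ordinates (Q − Q_b): 0.0, 14.0, 63.0, 52.0, 43.0, 36.0, 0.0 m³/s.
ΣQ_DR = 208.0 m³/s.
With Δt = 1.5 h = 5400 s, V = ΣQ_DR · Δt = 208.0 × 5400 = 1.12 × 10^6 m³.

V ≈ 1.12 × 10^6 m³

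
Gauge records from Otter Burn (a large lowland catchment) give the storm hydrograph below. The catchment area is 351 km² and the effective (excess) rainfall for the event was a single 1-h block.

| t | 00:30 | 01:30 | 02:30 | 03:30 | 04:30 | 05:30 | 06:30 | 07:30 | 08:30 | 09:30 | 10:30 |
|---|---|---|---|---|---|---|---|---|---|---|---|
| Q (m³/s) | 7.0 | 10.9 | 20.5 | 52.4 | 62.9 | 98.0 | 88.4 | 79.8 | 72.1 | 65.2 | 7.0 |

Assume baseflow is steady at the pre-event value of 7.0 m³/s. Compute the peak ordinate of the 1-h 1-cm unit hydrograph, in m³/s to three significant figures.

U_p ≈ 182 m³/s

Direct runoff: 0.0, 3.9, 13.5, 45.4, 55.9, 91.0, 81.4, 72.8, 65.1, 58.2, 0.0 m³/s; ΣQ_DR = 487.2 m³/s, peak = 91.0 m³/s.
Runoff depth d = ΣQ_DR·Δt / A = 487.2 × 3600 / (351 km²) = 4.997 mm.
The 1-cm UH is the DRH scaled by (10 mm)/d, so U_p = 91.0 × 10/4.997 = 182 m³/s.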